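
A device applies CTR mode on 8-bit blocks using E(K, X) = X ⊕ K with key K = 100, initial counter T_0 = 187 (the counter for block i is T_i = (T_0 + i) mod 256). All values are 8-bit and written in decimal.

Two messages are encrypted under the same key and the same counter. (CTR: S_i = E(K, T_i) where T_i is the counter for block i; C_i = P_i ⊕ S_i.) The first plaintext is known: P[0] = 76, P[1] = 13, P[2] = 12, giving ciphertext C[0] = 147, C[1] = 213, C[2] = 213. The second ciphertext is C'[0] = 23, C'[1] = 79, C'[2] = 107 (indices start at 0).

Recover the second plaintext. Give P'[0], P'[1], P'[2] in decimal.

In CTR with a reused counter, both messages share the same keystream S_i, so C_i ⊕ C'_i = P_i ⊕ P'_i and thus P'_i = P_i ⊕ C_i ⊕ C'_i.
P'[0]: 76 ⊕ 147 ⊕ 23 = 200.
P'[1]: 13 ⊕ 213 ⊕ 79 = 151.
P'[2]: 12 ⊕ 213 ⊕ 107 = 178.

P'[0] = 200, P'[1] = 151, P'[2] = 178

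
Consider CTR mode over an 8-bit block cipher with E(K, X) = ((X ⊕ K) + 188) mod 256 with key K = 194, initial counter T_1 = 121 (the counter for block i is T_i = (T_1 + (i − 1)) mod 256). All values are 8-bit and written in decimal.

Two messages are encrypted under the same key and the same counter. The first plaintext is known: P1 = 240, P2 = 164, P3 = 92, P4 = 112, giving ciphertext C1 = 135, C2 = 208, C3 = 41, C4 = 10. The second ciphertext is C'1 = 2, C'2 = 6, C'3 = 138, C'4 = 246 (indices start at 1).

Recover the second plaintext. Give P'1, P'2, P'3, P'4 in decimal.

P'1 = 117, P'2 = 114, P'3 = 255, P'4 = 140

In CTR with a reused counter, both messages share the same keystream S_i, so C_i ⊕ C'_i = P_i ⊕ P'_i and thus P'_i = P_i ⊕ C_i ⊕ C'_i.
P'1: 240 ⊕ 135 ⊕ 2 = 117.
P'2: 164 ⊕ 208 ⊕ 6 = 114.
P'3: 92 ⊕ 41 ⊕ 138 = 255.
P'4: 112 ⊕ 10 ⊕ 246 = 140.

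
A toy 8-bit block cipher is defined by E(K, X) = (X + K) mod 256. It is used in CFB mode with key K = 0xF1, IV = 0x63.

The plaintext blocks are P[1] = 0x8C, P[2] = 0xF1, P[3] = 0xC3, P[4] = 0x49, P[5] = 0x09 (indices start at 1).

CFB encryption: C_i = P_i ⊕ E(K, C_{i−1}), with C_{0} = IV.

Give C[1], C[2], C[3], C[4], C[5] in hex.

C[1] = 0xD8, C[2] = 0x38, C[3] = 0xEA, C[4] = 0x92, C[5] = 0x8A

C[1]: E(K, 0x63) = 0x54; 0x8C ⊕ 0x54 = 0xD8.
C[2]: E(K, 0xD8) = 0xC9; 0xF1 ⊕ 0xC9 = 0x38.
C[3]: E(K, 0x38) = 0x29; 0xC3 ⊕ 0x29 = 0xEA.
C[4]: E(K, 0xEA) = 0xDB; 0x49 ⊕ 0xDB = 0x92.
C[5]: E(K, 0x92) = 0x83; 0x09 ⊕ 0x83 = 0x8A.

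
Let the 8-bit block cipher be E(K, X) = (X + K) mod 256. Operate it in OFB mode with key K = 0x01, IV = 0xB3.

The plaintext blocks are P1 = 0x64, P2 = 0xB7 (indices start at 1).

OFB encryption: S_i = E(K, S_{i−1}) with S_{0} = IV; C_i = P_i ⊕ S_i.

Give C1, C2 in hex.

C1 = 0xD0, C2 = 0x02

C1: S = E(K, 0xB3) = 0xB4; 0x64 ⊕ 0xB4 = 0xD0.
C2: S = E(K, 0xB4) = 0xB5; 0xB7 ⊕ 0xB5 = 0x02.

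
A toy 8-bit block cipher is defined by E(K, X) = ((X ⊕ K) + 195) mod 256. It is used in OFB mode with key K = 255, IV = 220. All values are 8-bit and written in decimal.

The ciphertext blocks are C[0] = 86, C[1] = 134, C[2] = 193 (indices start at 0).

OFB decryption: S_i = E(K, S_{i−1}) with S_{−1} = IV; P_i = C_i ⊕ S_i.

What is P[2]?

P[0]: S = E(K, 220) = 230; 86 ⊕ 230 = 176.
P[1]: S = E(K, 230) = 220; 134 ⊕ 220 = 90.
P[2]: S = E(K, 220) = 230; 193 ⊕ 230 = 39.

P[2] = 39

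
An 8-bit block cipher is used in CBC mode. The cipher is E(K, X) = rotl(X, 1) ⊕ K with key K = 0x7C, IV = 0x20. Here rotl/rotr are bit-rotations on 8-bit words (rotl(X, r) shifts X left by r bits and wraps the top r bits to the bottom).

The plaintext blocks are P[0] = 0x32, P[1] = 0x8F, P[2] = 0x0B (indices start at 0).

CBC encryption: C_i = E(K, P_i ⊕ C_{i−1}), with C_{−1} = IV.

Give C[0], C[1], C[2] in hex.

C[0]: P[0] ⊕ 0x20 = 0x12; E(K, 0x12) = 0x58.
C[1]: P[1] ⊕ 0x58 = 0xD7; E(K, 0xD7) = 0xD3.
C[2]: P[2] ⊕ 0xD3 = 0xD8; E(K, 0xD8) = 0xCD.

C[0] = 0x58, C[1] = 0xD3, C[2] = 0xCD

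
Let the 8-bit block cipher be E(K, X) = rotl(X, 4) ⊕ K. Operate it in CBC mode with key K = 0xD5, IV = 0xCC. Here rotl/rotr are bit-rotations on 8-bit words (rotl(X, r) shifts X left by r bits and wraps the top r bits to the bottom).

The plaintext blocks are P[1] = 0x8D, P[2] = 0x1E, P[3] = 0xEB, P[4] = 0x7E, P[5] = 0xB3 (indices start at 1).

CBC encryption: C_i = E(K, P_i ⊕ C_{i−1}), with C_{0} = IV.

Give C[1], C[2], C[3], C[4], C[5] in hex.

C[1]: P[1] ⊕ 0xCC = 0x41; E(K, 0x41) = 0xC1.
C[2]: P[2] ⊕ 0xC1 = 0xDF; E(K, 0xDF) = 0x28.
C[3]: P[3] ⊕ 0x28 = 0xC3; E(K, 0xC3) = 0xE9.
C[4]: P[4] ⊕ 0xE9 = 0x97; E(K, 0x97) = 0xAC.
C[5]: P[5] ⊕ 0xAC = 0x1F; E(K, 0x1F) = 0x24.

C[1] = 0xC1, C[2] = 0x28, C[3] = 0xE9, C[4] = 0xAC, C[5] = 0x24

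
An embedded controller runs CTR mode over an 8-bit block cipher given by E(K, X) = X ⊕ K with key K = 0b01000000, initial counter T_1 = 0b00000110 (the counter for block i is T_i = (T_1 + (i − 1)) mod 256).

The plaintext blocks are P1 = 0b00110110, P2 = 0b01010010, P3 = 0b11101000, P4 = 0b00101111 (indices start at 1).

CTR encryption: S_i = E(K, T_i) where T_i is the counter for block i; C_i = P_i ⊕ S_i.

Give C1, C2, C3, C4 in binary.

C1: T = 0b00000110, S = E(K, T) = 0b01000110; 0b00110110 ⊕ 0b01000110 = 0b01110000.
C2: T = 0b00000111, S = E(K, T) = 0b01000111; 0b01010010 ⊕ 0b01000111 = 0b00010101.
C3: T = 0b00001000, S = E(K, T) = 0b01001000; 0b11101000 ⊕ 0b01001000 = 0b10100000.
C4: T = 0b00001001, S = E(K, T) = 0b01001001; 0b00101111 ⊕ 0b01001001 = 0b01100110.

C1 = 0b01110000, C2 = 0b00010101, C3 = 0b10100000, C4 = 0b01100110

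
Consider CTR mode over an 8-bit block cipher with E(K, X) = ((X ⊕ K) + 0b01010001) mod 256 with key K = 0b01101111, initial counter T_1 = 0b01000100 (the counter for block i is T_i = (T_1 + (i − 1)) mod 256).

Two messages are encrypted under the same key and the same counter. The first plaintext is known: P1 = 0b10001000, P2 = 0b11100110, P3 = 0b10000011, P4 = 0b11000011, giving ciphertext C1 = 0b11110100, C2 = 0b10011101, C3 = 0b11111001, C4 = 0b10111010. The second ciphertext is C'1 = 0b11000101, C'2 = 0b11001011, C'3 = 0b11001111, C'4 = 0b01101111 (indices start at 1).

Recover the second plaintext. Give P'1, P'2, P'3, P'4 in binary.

P'1 = 0b10111001, P'2 = 0b10110000, P'3 = 0b10110101, P'4 = 0b00010110

In CTR with a reused counter, both messages share the same keystream S_i, so C_i ⊕ C'_i = P_i ⊕ P'_i and thus P'_i = P_i ⊕ C_i ⊕ C'_i.
P'1: 0b10001000 ⊕ 0b11110100 ⊕ 0b11000101 = 0b10111001.
P'2: 0b11100110 ⊕ 0b10011101 ⊕ 0b11001011 = 0b10110000.
P'3: 0b10000011 ⊕ 0b11111001 ⊕ 0b11001111 = 0b10110101.
P'4: 0b11000011 ⊕ 0b10111010 ⊕ 0b01101111 = 0b00010110.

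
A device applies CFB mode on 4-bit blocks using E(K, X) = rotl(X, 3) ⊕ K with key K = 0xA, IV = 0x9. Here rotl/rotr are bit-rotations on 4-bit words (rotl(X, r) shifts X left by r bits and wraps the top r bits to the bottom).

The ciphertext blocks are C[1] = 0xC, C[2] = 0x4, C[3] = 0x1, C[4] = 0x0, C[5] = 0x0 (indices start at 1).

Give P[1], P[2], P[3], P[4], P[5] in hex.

P[1] = 0xA, P[2] = 0x8, P[3] = 0x9, P[4] = 0x2, P[5] = 0xA

CFB decryption: P_i = C_i ⊕ E(K, C_{i−1}), with C_{0} = IV.
P[1]: E(K, 0x9) = 0x6; 0xC ⊕ 0x6 = 0xA.
P[2]: E(K, 0xC) = 0xC; 0x4 ⊕ 0xC = 0x8.
P[3]: E(K, 0x4) = 0x8; 0x1 ⊕ 0x8 = 0x9.
P[4]: E(K, 0x1) = 0x2; 0x0 ⊕ 0x2 = 0x2.
P[5]: E(K, 0x0) = 0xA; 0x0 ⊕ 0xA = 0xA.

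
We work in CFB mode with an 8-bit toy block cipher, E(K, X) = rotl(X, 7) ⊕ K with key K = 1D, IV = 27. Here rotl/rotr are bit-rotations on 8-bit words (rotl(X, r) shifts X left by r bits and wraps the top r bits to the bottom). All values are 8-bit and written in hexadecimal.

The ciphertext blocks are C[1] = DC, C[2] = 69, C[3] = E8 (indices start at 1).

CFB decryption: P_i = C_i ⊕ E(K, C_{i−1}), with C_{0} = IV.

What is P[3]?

P[3]: E(K, 69) = A9; E8 ⊕ A9 = 41.

P[3] = 41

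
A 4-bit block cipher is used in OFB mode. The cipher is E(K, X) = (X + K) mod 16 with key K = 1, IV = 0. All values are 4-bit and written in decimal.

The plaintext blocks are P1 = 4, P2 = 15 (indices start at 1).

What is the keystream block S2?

2

OFB encryption: S_i = E(K, S_{i−1}) with S_{0} = IV; C_i = P_i ⊕ S_i.
C1: S = E(K, 0) = 1; 4 ⊕ 1 = 5.
C2: S = E(K, 1) = 2; 15 ⊕ 2 = 13.
So S2 = 2.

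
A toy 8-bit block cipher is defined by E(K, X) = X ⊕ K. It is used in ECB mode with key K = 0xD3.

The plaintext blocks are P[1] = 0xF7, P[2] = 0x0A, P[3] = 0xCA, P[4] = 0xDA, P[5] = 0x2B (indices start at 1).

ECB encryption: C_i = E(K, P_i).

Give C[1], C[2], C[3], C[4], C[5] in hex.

C[1]: E(K, 0xF7) = 0x24.
C[2]: E(K, 0x0A) = 0xD9.
C[3]: E(K, 0xCA) = 0x19.
C[4]: E(K, 0xDA) = 0x09.
C[5]: E(K, 0x2B) = 0xF8.

C[1] = 0x24, C[2] = 0xD9, C[3] = 0x19, C[4] = 0x09, C[5] = 0xF8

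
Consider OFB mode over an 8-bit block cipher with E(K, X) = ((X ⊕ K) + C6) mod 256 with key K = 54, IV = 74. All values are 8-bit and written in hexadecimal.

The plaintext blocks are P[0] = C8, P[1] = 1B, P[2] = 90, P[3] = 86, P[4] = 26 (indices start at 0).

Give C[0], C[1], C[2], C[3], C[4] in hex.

C[0] = 2E, C[1] = 63, C[2] = 62, C[3] = EA, C[4] = D8

OFB encryption: S_i = E(K, S_{i−1}) with S_{−1} = IV; C_i = P_i ⊕ S_i.
C[0]: S = E(K, 74) = E6; C8 ⊕ E6 = 2E.
C[1]: S = E(K, E6) = 78; 1B ⊕ 78 = 63.
C[2]: S = E(K, 78) = F2; 90 ⊕ F2 = 62.
C[3]: S = E(K, F2) = 6C; 86 ⊕ 6C = EA.
C[4]: S = E(K, 6C) = FE; 26 ⊕ FE = D8.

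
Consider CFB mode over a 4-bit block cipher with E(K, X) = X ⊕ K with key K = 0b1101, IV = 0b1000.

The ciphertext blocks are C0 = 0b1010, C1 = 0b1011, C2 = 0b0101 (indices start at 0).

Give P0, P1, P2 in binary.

CFB decryption: P_i = C_i ⊕ E(K, C_{i−1}), with C_{−1} = IV.
P0: E(K, 0b1000) = 0b0101; 0b1010 ⊕ 0b0101 = 0b1111.
P1: E(K, 0b1010) = 0b0111; 0b1011 ⊕ 0b0111 = 0b1100.
P2: E(K, 0b1011) = 0b0110; 0b0101 ⊕ 0b0110 = 0b0011.

P0 = 0b1111, P1 = 0b1100, P2 = 0b0011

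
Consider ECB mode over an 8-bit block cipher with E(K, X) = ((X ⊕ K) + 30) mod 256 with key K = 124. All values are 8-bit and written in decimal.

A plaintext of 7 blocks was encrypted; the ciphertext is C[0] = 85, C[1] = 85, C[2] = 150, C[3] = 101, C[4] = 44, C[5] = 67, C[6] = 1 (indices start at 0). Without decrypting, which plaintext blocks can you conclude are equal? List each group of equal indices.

ECB encrypts each block independently with the same key, so equal ciphertext blocks imply equal plaintext blocks.
C[0] = C[1] = 85, so P[0] = P[1].

P[0] = P[1]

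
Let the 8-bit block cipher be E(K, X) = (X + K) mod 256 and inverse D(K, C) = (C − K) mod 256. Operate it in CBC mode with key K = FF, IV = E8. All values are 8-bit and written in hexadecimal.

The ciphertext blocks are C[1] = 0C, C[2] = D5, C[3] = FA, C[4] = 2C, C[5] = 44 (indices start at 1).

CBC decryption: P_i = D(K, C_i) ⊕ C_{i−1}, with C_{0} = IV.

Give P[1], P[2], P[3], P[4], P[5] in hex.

P[1] = E5, P[2] = DA, P[3] = 2E, P[4] = D7, P[5] = 69

P[1]: D(K, 0C) = 0D; 0D ⊕ E8 = E5.
P[2]: D(K, D5) = D6; D6 ⊕ 0C = DA.
P[3]: D(K, FA) = FB; FB ⊕ D5 = 2E.
P[4]: D(K, 2C) = 2D; 2D ⊕ FA = D7.
P[5]: D(K, 44) = 45; 45 ⊕ 2C = 69.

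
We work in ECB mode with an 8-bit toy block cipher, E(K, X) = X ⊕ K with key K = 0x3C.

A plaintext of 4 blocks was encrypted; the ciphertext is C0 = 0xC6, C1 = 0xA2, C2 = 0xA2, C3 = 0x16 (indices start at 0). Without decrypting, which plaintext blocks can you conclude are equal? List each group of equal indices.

P1 = P2

ECB encrypts each block independently with the same key, so equal ciphertext blocks imply equal plaintext blocks.
C1 = C2 = 0xA2, so P1 = P2.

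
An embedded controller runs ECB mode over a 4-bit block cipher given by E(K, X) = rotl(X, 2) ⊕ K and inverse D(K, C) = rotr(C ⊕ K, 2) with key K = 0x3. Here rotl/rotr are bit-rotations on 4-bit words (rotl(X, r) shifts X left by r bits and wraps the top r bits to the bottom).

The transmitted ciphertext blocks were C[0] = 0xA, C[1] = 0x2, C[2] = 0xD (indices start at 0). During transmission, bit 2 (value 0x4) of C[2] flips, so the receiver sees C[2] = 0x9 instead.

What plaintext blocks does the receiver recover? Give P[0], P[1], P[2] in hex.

ECB decryption: P_i = D(K, C_i).
Only C[2] changed, to 0x9. In ECB, a change in C_i affects only P_i. Decrypting the received ciphertext:
P[0]: D(K, 0xA) = 0x6.
P[1]: D(K, 0x2) = 0x4.
P[2]: D(K, 0x9) = 0xA.
Blocks that differ from the original plaintext: P[2].

P[0] = 0x6, P[1] = 0x4, P[2] = 0xA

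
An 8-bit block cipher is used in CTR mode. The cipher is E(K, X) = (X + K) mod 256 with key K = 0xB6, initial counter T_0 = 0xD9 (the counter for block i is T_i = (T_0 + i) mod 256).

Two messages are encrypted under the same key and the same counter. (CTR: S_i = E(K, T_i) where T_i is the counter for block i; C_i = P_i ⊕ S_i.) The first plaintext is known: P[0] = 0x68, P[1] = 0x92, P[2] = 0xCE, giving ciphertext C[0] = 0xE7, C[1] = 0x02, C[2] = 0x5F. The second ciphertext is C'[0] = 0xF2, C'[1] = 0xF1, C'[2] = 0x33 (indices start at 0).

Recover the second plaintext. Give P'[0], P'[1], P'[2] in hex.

P'[0] = 0x7D, P'[1] = 0x61, P'[2] = 0xA2

In CTR with a reused counter, both messages share the same keystream S_i, so C_i ⊕ C'_i = P_i ⊕ P'_i and thus P'_i = P_i ⊕ C_i ⊕ C'_i.
P'[0]: 0x68 ⊕ 0xE7 ⊕ 0xF2 = 0x7D.
P'[1]: 0x92 ⊕ 0x02 ⊕ 0xF1 = 0x61.
P'[2]: 0xCE ⊕ 0x5F ⊕ 0x33 = 0xA2.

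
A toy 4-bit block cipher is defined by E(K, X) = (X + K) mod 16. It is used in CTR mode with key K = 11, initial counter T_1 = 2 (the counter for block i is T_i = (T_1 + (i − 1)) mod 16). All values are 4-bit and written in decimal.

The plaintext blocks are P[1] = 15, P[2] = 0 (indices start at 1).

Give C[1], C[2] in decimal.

C[1] = 2, C[2] = 14

CTR encryption: S_i = E(K, T_i) where T_i is the counter for block i; C_i = P_i ⊕ S_i.
C[1]: T = 2, S = E(K, T) = 13; 15 ⊕ 13 = 2.
C[2]: T = 3, S = E(K, T) = 14; 0 ⊕ 14 = 14.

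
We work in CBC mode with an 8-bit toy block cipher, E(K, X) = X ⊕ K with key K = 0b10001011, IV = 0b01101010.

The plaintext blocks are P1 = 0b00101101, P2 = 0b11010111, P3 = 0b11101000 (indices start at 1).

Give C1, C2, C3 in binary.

C1 = 0b11001100, C2 = 0b10010000, C3 = 0b11110011

CBC encryption: C_i = E(K, P_i ⊕ C_{i−1}), with C_{0} = IV.
C1: P1 ⊕ 0b01101010 = 0b01000111; E(K, 0b01000111) = 0b11001100.
C2: P2 ⊕ 0b11001100 = 0b00011011; E(K, 0b00011011) = 0b10010000.
C3: P3 ⊕ 0b10010000 = 0b01111000; E(K, 0b01111000) = 0b11110011.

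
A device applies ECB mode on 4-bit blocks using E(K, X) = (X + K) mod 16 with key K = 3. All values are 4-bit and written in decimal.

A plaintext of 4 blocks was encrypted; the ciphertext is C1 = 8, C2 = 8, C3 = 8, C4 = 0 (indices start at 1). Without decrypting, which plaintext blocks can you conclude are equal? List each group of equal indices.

ECB encrypts each block independently with the same key, so equal ciphertext blocks imply equal plaintext blocks.
C1 = C2 = C3 = 8, so P1 = P2 = P3.

P1 = P2 = P3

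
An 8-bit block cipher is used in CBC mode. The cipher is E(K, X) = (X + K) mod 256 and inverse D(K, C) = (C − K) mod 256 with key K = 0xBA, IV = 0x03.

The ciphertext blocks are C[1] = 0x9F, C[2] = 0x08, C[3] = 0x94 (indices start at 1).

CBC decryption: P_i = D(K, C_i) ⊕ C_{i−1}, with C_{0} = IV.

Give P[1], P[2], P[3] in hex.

P[1]: D(K, 0x9F) = 0xE5; 0xE5 ⊕ 0x03 = 0xE6.
P[2]: D(K, 0x08) = 0x4E; 0x4E ⊕ 0x9F = 0xD1.
P[3]: D(K, 0x94) = 0xDA; 0xDA ⊕ 0x08 = 0xD2.

P[1] = 0xE6, P[2] = 0xD1, P[3] = 0xD2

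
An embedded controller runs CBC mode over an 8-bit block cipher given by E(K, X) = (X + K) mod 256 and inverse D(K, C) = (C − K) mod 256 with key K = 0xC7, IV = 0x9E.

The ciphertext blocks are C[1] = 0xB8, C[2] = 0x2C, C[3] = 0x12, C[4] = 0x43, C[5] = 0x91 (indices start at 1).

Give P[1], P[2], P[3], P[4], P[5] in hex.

CBC decryption: P_i = D(K, C_i) ⊕ C_{i−1}, with C_{0} = IV.
P[1]: D(K, 0xB8) = 0xF1; 0xF1 ⊕ 0x9E = 0x6F.
P[2]: D(K, 0x2C) = 0x65; 0x65 ⊕ 0xB8 = 0xDD.
P[3]: D(K, 0x12) = 0x4B; 0x4B ⊕ 0x2C = 0x67.
P[4]: D(K, 0x43) = 0x7C; 0x7C ⊕ 0x12 = 0x6E.
P[5]: D(K, 0x91) = 0xCA; 0xCA ⊕ 0x43 = 0x89.

P[1] = 0x6F, P[2] = 0xDD, P[3] = 0x67, P[4] = 0x6E, P[5] = 0x89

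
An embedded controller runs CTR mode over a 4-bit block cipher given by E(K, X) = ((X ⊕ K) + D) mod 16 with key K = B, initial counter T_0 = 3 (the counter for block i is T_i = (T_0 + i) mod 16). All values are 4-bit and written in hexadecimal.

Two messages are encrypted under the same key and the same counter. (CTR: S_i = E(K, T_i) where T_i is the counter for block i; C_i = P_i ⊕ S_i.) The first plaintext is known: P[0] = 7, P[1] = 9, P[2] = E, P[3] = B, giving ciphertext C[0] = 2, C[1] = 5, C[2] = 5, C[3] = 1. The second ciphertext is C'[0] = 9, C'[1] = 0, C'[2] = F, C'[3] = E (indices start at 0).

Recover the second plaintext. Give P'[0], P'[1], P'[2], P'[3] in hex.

P'[0] = C, P'[1] = C, P'[2] = 4, P'[3] = 4

In CTR with a reused counter, both messages share the same keystream S_i, so C_i ⊕ C'_i = P_i ⊕ P'_i and thus P'_i = P_i ⊕ C_i ⊕ C'_i.
P'[0]: 7 ⊕ 2 ⊕ 9 = C.
P'[1]: 9 ⊕ 5 ⊕ 0 = C.
P'[2]: E ⊕ 5 ⊕ F = 4.
P'[3]: B ⊕ 1 ⊕ E = 4.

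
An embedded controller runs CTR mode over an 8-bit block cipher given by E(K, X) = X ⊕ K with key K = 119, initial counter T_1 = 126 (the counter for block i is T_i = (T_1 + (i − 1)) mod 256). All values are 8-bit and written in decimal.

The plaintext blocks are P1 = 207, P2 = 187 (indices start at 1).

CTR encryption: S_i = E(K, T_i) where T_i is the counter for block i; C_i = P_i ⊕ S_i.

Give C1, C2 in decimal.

C1 = 198, C2 = 179

C1: T = 126, S = E(K, T) = 9; 207 ⊕ 9 = 198.
C2: T = 127, S = E(K, T) = 8; 187 ⊕ 8 = 179.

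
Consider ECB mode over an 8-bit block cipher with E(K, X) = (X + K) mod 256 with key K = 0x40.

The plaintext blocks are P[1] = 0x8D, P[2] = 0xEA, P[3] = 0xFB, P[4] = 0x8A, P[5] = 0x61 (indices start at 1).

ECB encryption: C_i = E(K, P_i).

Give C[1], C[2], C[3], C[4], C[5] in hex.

C[1] = 0xCD, C[2] = 0x2A, C[3] = 0x3B, C[4] = 0xCA, C[5] = 0xA1

C[1]: E(K, 0x8D) = 0xCD.
C[2]: E(K, 0xEA) = 0x2A.
C[3]: E(K, 0xFB) = 0x3B.
C[4]: E(K, 0x8A) = 0xCA.
C[5]: E(K, 0x61) = 0xA1.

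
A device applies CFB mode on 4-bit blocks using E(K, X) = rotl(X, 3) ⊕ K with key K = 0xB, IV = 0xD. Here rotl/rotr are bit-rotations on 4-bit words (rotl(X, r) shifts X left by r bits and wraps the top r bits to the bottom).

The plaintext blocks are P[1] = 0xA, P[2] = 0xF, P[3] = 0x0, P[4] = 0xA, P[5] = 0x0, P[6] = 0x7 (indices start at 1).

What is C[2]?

CFB encryption: C_i = P_i ⊕ E(K, C_{i−1}), with C_{0} = IV.
C[1]: E(K, 0xD) = 0x5; 0xA ⊕ 0x5 = 0xF.
C[2]: E(K, 0xF) = 0x4; 0xF ⊕ 0x4 = 0xB.

C[2] = 0xB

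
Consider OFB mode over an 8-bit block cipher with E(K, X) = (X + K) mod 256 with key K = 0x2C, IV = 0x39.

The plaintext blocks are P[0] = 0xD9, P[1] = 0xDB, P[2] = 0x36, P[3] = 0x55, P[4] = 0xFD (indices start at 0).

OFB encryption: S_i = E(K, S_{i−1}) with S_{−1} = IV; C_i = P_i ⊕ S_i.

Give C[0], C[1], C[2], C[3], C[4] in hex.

C[0] = 0xBC, C[1] = 0x4A, C[2] = 0x8B, C[3] = 0xBC, C[4] = 0xE8

C[0]: S = E(K, 0x39) = 0x65; 0xD9 ⊕ 0x65 = 0xBC.
C[1]: S = E(K, 0x65) = 0x91; 0xDB ⊕ 0x91 = 0x4A.
C[2]: S = E(K, 0x91) = 0xBD; 0x36 ⊕ 0xBD = 0x8B.
C[3]: S = E(K, 0xBD) = 0xE9; 0x55 ⊕ 0xE9 = 0xBC.
C[4]: S = E(K, 0xE9) = 0x15; 0xFD ⊕ 0x15 = 0xE8.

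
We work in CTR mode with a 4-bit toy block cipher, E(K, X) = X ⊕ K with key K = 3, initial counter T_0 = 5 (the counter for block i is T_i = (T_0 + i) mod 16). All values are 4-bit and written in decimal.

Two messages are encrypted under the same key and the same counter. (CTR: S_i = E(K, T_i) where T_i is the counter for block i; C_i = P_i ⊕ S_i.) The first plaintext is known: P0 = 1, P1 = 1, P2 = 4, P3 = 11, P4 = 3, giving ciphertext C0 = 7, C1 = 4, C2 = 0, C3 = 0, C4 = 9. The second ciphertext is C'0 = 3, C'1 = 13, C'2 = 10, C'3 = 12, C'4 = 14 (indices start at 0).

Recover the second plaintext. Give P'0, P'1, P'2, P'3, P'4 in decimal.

P'0 = 5, P'1 = 8, P'2 = 14, P'3 = 7, P'4 = 4

In CTR with a reused counter, both messages share the same keystream S_i, so C_i ⊕ C'_i = P_i ⊕ P'_i and thus P'_i = P_i ⊕ C_i ⊕ C'_i.
P'0: 1 ⊕ 7 ⊕ 3 = 5.
P'1: 1 ⊕ 4 ⊕ 13 = 8.
P'2: 4 ⊕ 0 ⊕ 10 = 14.
P'3: 11 ⊕ 0 ⊕ 12 = 7.
P'4: 3 ⊕ 9 ⊕ 14 = 4.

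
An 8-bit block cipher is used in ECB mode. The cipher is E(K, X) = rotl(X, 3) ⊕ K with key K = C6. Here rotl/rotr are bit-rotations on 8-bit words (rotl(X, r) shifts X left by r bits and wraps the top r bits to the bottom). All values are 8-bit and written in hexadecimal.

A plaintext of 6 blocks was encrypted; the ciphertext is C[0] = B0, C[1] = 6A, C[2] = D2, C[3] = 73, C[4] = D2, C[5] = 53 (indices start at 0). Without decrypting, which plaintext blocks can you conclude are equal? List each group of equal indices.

ECB encrypts each block independently with the same key, so equal ciphertext blocks imply equal plaintext blocks.
C[2] = C[4] = D2, so P[2] = P[4].

P[2] = P[4]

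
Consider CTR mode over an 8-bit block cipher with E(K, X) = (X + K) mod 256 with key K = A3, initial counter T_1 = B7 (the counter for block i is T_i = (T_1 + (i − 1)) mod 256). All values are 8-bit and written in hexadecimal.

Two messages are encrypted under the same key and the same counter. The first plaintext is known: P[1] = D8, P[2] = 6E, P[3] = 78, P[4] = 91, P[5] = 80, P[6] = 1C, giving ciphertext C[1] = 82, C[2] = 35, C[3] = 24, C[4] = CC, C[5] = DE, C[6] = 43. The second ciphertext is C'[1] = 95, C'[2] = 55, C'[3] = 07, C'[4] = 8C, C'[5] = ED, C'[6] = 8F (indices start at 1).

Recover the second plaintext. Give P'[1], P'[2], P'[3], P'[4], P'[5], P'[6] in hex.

In CTR with a reused counter, both messages share the same keystream S_i, so C_i ⊕ C'_i = P_i ⊕ P'_i and thus P'_i = P_i ⊕ C_i ⊕ C'_i.
P'[1]: D8 ⊕ 82 ⊕ 95 = CF.
P'[2]: 6E ⊕ 35 ⊕ 55 = 0E.
P'[3]: 78 ⊕ 24 ⊕ 07 = 5B.
P'[4]: 91 ⊕ CC ⊕ 8C = D1.
P'[5]: 80 ⊕ DE ⊕ ED = B3.
P'[6]: 1C ⊕ 43 ⊕ 8F = D0.

P'[1] = CF, P'[2] = 0E, P'[3] = 5B, P'[4] = D1, P'[5] = B3, P'[6] = D0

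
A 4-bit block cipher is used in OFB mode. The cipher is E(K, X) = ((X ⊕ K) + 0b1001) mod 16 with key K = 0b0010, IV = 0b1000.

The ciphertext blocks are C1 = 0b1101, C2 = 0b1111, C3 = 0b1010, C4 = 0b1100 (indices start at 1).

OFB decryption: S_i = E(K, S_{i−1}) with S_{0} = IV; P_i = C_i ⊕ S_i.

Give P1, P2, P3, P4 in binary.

P1: S = E(K, 0b1000) = 0b0011; 0b1101 ⊕ 0b0011 = 0b1110.
P2: S = E(K, 0b0011) = 0b1010; 0b1111 ⊕ 0b1010 = 0b0101.
P3: S = E(K, 0b1010) = 0b0001; 0b1010 ⊕ 0b0001 = 0b1011.
P4: S = E(K, 0b0001) = 0b1100; 0b1100 ⊕ 0b1100 = 0b0000.

P1 = 0b1110, P2 = 0b0101, P3 = 0b1011, P4 = 0b0000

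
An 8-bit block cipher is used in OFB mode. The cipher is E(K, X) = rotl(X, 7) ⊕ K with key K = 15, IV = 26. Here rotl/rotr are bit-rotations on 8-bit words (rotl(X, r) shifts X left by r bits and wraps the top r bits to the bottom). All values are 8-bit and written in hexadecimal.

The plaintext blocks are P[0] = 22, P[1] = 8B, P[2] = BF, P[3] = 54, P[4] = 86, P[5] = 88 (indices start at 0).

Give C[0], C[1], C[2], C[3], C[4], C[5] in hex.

OFB encryption: S_i = E(K, S_{i−1}) with S_{−1} = IV; C_i = P_i ⊕ S_i.
C[0]: S = E(K, 26) = 06; 22 ⊕ 06 = 24.
C[1]: S = E(K, 06) = 16; 8B ⊕ 16 = 9D.
C[2]: S = E(K, 16) = 1E; BF ⊕ 1E = A1.
C[3]: S = E(K, 1E) = 1A; 54 ⊕ 1A = 4E.
C[4]: S = E(K, 1A) = 18; 86 ⊕ 18 = 9E.
C[5]: S = E(K, 18) = 19; 88 ⊕ 19 = 91.

C[0] = 24, C[1] = 9D, C[2] = A1, C[3] = 4E, C[4] = 9E, C[5] = 91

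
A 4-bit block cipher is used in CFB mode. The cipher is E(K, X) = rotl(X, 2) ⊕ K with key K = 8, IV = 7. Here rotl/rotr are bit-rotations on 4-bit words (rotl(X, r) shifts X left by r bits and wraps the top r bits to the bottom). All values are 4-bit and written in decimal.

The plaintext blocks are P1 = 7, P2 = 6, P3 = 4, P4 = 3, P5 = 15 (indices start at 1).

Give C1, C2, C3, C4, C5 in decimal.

CFB encryption: C_i = P_i ⊕ E(K, C_{i−1}), with C_{0} = IV.
C1: E(K, 7) = 5; 7 ⊕ 5 = 2.
C2: E(K, 2) = 0; 6 ⊕ 0 = 6.
C3: E(K, 6) = 1; 4 ⊕ 1 = 5.
C4: E(K, 5) = 13; 3 ⊕ 13 = 14.
C5: E(K, 14) = 3; 15 ⊕ 3 = 12.

C1 = 2, C2 = 6, C3 = 5, C4 = 14, C5 = 12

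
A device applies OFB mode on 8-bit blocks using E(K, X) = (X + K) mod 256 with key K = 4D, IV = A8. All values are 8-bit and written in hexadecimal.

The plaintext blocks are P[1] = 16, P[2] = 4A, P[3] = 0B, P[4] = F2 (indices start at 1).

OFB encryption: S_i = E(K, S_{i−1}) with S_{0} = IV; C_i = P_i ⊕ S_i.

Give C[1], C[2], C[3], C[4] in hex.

C[1] = E3, C[2] = 08, C[3] = 84, C[4] = 2E

C[1]: S = E(K, A8) = F5; 16 ⊕ F5 = E3.
C[2]: S = E(K, F5) = 42; 4A ⊕ 42 = 08.
C[3]: S = E(K, 42) = 8F; 0B ⊕ 8F = 84.
C[4]: S = E(K, 8F) = DC; F2 ⊕ DC = 2E.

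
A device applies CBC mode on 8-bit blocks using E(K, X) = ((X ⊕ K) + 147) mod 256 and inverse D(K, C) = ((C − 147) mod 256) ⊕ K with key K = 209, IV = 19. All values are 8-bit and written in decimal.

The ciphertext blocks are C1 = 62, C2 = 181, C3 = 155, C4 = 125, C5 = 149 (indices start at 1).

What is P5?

P5 = 174

CBC decryption: P_i = D(K, C_i) ⊕ C_{i−1}, with C_{0} = IV.
P5: D(K, 149) = 211; 211 ⊕ 125 = 174.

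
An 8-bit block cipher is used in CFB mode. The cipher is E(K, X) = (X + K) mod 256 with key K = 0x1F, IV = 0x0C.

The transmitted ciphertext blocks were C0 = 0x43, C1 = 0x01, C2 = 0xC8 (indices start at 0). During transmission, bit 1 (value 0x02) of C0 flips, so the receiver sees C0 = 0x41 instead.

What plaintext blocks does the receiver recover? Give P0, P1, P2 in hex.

CFB decryption: P_i = C_i ⊕ E(K, C_{i−1}), with C_{−1} = IV.
Only C0 changed, to 0x41. In CFB, a change in C_i flips the same bit in P_i and garbles P_{i+1}. Decrypting the received ciphertext:
P0: E(K, 0x0C) = 0x2B; 0x41 ⊕ 0x2B = 0x6A.
P1: E(K, 0x41) = 0x60; 0x01 ⊕ 0x60 = 0x61.
P2: E(K, 0x01) = 0x20; 0xC8 ⊕ 0x20 = 0xE8.
Blocks that differ from the original plaintext: P0, P1.

P0 = 0x6A, P1 = 0x61, P2 = 0xE8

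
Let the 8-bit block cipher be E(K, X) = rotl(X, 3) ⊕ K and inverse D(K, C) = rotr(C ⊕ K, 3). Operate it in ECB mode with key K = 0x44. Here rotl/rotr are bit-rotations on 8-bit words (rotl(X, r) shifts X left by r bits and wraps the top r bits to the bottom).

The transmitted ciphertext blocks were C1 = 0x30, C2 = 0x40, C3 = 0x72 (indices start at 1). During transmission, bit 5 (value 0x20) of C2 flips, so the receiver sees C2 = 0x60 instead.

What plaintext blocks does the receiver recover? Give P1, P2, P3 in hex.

ECB decryption: P_i = D(K, C_i).
Only C2 changed, to 0x60. In ECB, a change in C_i affects only P_i. Decrypting the received ciphertext:
P1: D(K, 0x30) = 0x8E.
P2: D(K, 0x60) = 0x84.
P3: D(K, 0x72) = 0xC6.
Blocks that differ from the original plaintext: P2.

P1 = 0x8E, P2 = 0x84, P3 = 0xC6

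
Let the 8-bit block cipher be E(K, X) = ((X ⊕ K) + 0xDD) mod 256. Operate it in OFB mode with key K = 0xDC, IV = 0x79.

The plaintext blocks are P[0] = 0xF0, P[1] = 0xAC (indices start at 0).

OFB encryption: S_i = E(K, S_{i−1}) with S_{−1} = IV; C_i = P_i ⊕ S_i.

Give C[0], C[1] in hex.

C[0]: S = E(K, 0x79) = 0x82; 0xF0 ⊕ 0x82 = 0x72.
C[1]: S = E(K, 0x82) = 0x3B; 0xAC ⊕ 0x3B = 0x97.

C[0] = 0x72, C[1] = 0x97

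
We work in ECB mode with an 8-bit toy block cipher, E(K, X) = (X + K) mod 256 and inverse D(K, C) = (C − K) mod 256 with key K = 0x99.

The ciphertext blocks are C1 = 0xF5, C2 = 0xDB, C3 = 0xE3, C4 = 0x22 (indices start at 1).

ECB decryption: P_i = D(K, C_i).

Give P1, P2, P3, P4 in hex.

P1: D(K, 0xF5) = 0x5C.
P2: D(K, 0xDB) = 0x42.
P3: D(K, 0xE3) = 0x4A.
P4: D(K, 0x22) = 0x89.

P1 = 0x5C, P2 = 0x42, P3 = 0x4A, P4 = 0x89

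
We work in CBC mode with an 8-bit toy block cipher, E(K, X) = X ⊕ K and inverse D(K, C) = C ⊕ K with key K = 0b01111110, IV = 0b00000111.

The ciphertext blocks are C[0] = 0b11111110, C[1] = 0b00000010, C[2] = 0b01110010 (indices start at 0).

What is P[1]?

CBC decryption: P_i = D(K, C_i) ⊕ C_{i−1}, with C_{−1} = IV.
P[1]: D(K, 0b00000010) = 0b01111100; 0b01111100 ⊕ 0b11111110 = 0b10000010.

P[1] = 0b10000010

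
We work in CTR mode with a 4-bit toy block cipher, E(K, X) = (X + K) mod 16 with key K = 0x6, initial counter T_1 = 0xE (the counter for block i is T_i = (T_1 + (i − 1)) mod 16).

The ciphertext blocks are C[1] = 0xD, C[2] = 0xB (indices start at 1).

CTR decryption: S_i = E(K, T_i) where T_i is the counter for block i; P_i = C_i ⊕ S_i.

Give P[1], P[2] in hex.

P[1] = 0x9, P[2] = 0xE

P[1]: T = 0xE, S = E(K, T) = 0x4; 0xD ⊕ 0x4 = 0x9.
P[2]: T = 0xF, S = E(K, T) = 0x5; 0xB ⊕ 0x5 = 0xE.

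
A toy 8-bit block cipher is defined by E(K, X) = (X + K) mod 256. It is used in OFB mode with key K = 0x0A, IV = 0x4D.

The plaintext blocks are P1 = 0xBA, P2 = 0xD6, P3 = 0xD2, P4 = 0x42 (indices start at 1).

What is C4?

C4 = 0x37

OFB encryption: S_i = E(K, S_{i−1}) with S_{0} = IV; C_i = P_i ⊕ S_i.
C1: S = E(K, 0x4D) = 0x57; 0xBA ⊕ 0x57 = 0xED.
C2: S = E(K, 0x57) = 0x61; 0xD6 ⊕ 0x61 = 0xB7.
C3: S = E(K, 0x61) = 0x6B; 0xD2 ⊕ 0x6B = 0xB9.
C4: S = E(K, 0x6B) = 0x75; 0x42 ⊕ 0x75 = 0x37.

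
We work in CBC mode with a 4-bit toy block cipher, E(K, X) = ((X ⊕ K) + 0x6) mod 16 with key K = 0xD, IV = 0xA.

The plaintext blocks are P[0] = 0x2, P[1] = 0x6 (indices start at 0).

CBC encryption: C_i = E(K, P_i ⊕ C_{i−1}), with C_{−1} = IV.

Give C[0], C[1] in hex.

C[0] = 0xB, C[1] = 0x6

C[0]: P[0] ⊕ 0xA = 0x8; E(K, 0x8) = 0xB.
C[1]: P[1] ⊕ 0xB = 0xD; E(K, 0xD) = 0x6.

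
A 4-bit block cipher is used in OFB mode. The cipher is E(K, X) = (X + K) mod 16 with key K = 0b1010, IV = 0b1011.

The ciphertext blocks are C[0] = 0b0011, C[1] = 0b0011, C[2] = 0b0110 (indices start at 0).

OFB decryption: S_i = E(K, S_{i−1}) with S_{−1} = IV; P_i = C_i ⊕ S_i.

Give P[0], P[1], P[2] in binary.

P[0]: S = E(K, 0b1011) = 0b0101; 0b0011 ⊕ 0b0101 = 0b0110.
P[1]: S = E(K, 0b0101) = 0b1111; 0b0011 ⊕ 0b1111 = 0b1100.
P[2]: S = E(K, 0b1111) = 0b1001; 0b0110 ⊕ 0b1001 = 0b1111.

P[0] = 0b0110, P[1] = 0b1100, P[2] = 0b1111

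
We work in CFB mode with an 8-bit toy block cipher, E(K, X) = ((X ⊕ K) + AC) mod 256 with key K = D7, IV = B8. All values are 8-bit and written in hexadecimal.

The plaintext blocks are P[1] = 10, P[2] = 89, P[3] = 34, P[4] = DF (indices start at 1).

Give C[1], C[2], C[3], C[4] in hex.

C[1] = 0B, C[2] = 01, C[3] = B6, C[4] = D2

CFB encryption: C_i = P_i ⊕ E(K, C_{i−1}), with C_{0} = IV.
C[1]: E(K, B8) = 1B; 10 ⊕ 1B = 0B.
C[2]: E(K, 0B) = 88; 89 ⊕ 88 = 01.
C[3]: E(K, 01) = 82; 34 ⊕ 82 = B6.
C[4]: E(K, B6) = 0D; DF ⊕ 0D = D2.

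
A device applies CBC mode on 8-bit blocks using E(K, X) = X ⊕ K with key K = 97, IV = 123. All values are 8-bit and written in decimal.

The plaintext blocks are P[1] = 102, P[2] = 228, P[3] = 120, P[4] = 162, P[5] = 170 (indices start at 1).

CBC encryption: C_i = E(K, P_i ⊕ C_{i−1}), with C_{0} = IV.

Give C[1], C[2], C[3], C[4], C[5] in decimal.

C[1] = 124, C[2] = 249, C[3] = 224, C[4] = 35, C[5] = 232

C[1]: P[1] ⊕ 123 = 29; E(K, 29) = 124.
C[2]: P[2] ⊕ 124 = 152; E(K, 152) = 249.
C[3]: P[3] ⊕ 249 = 129; E(K, 129) = 224.
C[4]: P[4] ⊕ 224 = 66; E(K, 66) = 35.
C[5]: P[5] ⊕ 35 = 137; E(K, 137) = 232.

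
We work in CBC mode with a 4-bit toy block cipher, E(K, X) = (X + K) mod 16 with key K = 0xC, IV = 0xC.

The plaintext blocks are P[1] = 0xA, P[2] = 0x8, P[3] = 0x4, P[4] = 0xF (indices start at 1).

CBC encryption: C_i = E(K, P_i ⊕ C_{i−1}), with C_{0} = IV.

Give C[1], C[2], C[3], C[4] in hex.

C[1] = 0x2, C[2] = 0x6, C[3] = 0xE, C[4] = 0xD

C[1]: P[1] ⊕ 0xC = 0x6; E(K, 0x6) = 0x2.
C[2]: P[2] ⊕ 0x2 = 0xA; E(K, 0xA) = 0x6.
C[3]: P[3] ⊕ 0x6 = 0x2; E(K, 0x2) = 0xE.
C[4]: P[4] ⊕ 0xE = 0x1; E(K, 0x1) = 0xD.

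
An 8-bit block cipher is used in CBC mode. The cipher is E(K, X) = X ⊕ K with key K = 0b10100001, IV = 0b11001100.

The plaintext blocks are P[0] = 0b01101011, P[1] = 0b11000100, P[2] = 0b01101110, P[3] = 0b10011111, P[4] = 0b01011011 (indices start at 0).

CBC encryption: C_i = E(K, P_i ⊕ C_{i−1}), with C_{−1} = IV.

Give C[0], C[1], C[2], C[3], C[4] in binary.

C[0] = 0b00000110, C[1] = 0b01100011, C[2] = 0b10101100, C[3] = 0b10010010, C[4] = 0b01101000

C[0]: P[0] ⊕ 0b11001100 = 0b10100111; E(K, 0b10100111) = 0b00000110.
C[1]: P[1] ⊕ 0b00000110 = 0b11000010; E(K, 0b11000010) = 0b01100011.
C[2]: P[2] ⊕ 0b01100011 = 0b00001101; E(K, 0b00001101) = 0b10101100.
C[3]: P[3] ⊕ 0b10101100 = 0b00110011; E(K, 0b00110011) = 0b10010010.
C[4]: P[4] ⊕ 0b10010010 = 0b11001001; E(K, 0b11001001) = 0b01101000.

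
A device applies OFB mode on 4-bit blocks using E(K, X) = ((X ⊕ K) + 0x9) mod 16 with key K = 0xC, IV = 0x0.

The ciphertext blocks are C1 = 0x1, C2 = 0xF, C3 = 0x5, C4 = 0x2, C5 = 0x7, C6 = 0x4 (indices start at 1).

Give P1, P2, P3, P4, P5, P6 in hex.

P1 = 0x4, P2 = 0xD, P3 = 0x2, P4 = 0x6, P5 = 0x6, P6 = 0x2

OFB decryption: S_i = E(K, S_{i−1}) with S_{0} = IV; P_i = C_i ⊕ S_i.
P1: S = E(K, 0x0) = 0x5; 0x1 ⊕ 0x5 = 0x4.
P2: S = E(K, 0x5) = 0x2; 0xF ⊕ 0x2 = 0xD.
P3: S = E(K, 0x2) = 0x7; 0x5 ⊕ 0x7 = 0x2.
P4: S = E(K, 0x7) = 0x4; 0x2 ⊕ 0x4 = 0x6.
P5: S = E(K, 0x4) = 0x1; 0x7 ⊕ 0x1 = 0x6.
P6: S = E(K, 0x1) = 0x6; 0x4 ⊕ 0x6 = 0x2.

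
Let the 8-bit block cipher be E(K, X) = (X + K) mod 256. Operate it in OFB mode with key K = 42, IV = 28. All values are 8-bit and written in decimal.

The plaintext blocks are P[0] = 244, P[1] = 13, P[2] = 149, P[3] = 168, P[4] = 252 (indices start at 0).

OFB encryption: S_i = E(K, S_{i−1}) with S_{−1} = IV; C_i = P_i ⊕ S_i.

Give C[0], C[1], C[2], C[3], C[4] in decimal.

C[0]: S = E(K, 28) = 70; 244 ⊕ 70 = 178.
C[1]: S = E(K, 70) = 112; 13 ⊕ 112 = 125.
C[2]: S = E(K, 112) = 154; 149 ⊕ 154 = 15.
C[3]: S = E(K, 154) = 196; 168 ⊕ 196 = 108.
C[4]: S = E(K, 196) = 238; 252 ⊕ 238 = 18.

C[0] = 178, C[1] = 125, C[2] = 15, C[3] = 108, C[4] = 18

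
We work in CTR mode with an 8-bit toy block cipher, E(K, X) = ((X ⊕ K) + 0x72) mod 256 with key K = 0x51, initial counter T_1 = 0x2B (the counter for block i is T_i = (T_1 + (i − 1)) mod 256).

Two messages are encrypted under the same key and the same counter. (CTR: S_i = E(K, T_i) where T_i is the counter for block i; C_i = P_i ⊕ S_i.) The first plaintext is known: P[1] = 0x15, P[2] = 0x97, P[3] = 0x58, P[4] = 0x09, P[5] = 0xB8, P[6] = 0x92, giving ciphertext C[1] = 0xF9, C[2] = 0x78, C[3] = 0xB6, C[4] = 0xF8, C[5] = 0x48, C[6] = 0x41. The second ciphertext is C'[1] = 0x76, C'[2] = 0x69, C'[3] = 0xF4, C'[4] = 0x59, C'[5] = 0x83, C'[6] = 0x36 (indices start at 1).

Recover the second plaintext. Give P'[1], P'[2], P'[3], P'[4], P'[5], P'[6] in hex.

In CTR with a reused counter, both messages share the same keystream S_i, so C_i ⊕ C'_i = P_i ⊕ P'_i and thus P'_i = P_i ⊕ C_i ⊕ C'_i.
P'[1]: 0x15 ⊕ 0xF9 ⊕ 0x76 = 0x9A.
P'[2]: 0x97 ⊕ 0x78 ⊕ 0x69 = 0x86.
P'[3]: 0x58 ⊕ 0xB6 ⊕ 0xF4 = 0x1A.
P'[4]: 0x09 ⊕ 0xF8 ⊕ 0x59 = 0xA8.
P'[5]: 0xB8 ⊕ 0x48 ⊕ 0x83 = 0x73.
P'[6]: 0x92 ⊕ 0x41 ⊕ 0x36 = 0xE5.

P'[1] = 0x9A, P'[2] = 0x86, P'[3] = 0x1A, P'[4] = 0xA8, P'[5] = 0x73, P'[6] = 0xE5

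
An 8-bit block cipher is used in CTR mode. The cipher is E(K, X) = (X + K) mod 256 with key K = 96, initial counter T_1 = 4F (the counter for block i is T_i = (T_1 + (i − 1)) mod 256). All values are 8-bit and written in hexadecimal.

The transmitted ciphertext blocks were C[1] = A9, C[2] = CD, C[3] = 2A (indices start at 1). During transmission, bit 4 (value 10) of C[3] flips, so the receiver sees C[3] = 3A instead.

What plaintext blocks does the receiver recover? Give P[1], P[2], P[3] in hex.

P[1] = 4C, P[2] = 2B, P[3] = DD

CTR decryption: S_i = E(K, T_i) where T_i is the counter for block i; P_i = C_i ⊕ S_i.
Only C[3] changed, to 3A. In CTR, a change in C_i flips the same bit in P_i only; the keystream is unaffected. Decrypting the received ciphertext:
P[1]: T = 4F, S = E(K, T) = E5; A9 ⊕ E5 = 4C.
P[2]: T = 50, S = E(K, T) = E6; CD ⊕ E6 = 2B.
P[3]: T = 51, S = E(K, T) = E7; 3A ⊕ E7 = DD.
Blocks that differ from the original plaintext: P[3].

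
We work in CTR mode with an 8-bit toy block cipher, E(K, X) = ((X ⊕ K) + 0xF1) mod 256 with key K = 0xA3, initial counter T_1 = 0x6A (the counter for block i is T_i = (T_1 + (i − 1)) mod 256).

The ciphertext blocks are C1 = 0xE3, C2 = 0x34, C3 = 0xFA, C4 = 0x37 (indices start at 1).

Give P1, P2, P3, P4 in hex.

CTR decryption: S_i = E(K, T_i) where T_i is the counter for block i; P_i = C_i ⊕ S_i.
P1: T = 0x6A, S = E(K, T) = 0xBA; 0xE3 ⊕ 0xBA = 0x59.
P2: T = 0x6B, S = E(K, T) = 0xB9; 0x34 ⊕ 0xB9 = 0x8D.
P3: T = 0x6C, S = E(K, T) = 0xC0; 0xFA ⊕ 0xC0 = 0x3A.
P4: T = 0x6D, S = E(K, T) = 0xBF; 0x37 ⊕ 0xBF = 0x88.

P1 = 0x59, P2 = 0x8D, P3 = 0x3A, P4 = 0x88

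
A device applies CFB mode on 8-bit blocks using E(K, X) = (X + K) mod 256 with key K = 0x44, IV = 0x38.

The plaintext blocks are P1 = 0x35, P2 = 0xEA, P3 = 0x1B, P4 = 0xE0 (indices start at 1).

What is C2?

CFB encryption: C_i = P_i ⊕ E(K, C_{i−1}), with C_{0} = IV.
C1: E(K, 0x38) = 0x7C; 0x35 ⊕ 0x7C = 0x49.
C2: E(K, 0x49) = 0x8D; 0xEA ⊕ 0x8D = 0x67.

C2 = 0x67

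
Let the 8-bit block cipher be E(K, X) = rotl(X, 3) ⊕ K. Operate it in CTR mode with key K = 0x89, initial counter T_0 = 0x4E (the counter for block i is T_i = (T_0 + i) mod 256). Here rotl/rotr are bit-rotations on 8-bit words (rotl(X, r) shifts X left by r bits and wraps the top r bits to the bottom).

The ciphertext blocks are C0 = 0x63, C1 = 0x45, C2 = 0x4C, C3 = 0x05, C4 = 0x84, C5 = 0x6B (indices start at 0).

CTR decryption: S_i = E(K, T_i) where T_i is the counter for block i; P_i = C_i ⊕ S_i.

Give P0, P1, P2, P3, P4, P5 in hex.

P0 = 0x98, P1 = 0xB6, P2 = 0x47, P3 = 0x06, P4 = 0x9F, P5 = 0x78

P0: T = 0x4E, S = E(K, T) = 0xFB; 0x63 ⊕ 0xFB = 0x98.
P1: T = 0x4F, S = E(K, T) = 0xF3; 0x45 ⊕ 0xF3 = 0xB6.
P2: T = 0x50, S = E(K, T) = 0x0B; 0x4C ⊕ 0x0B = 0x47.
P3: T = 0x51, S = E(K, T) = 0x03; 0x05 ⊕ 0x03 = 0x06.
P4: T = 0x52, S = E(K, T) = 0x1B; 0x84 ⊕ 0x1B = 0x9F.
P5: T = 0x53, S = E(K, T) = 0x13; 0x6B ⊕ 0x13 = 0x78.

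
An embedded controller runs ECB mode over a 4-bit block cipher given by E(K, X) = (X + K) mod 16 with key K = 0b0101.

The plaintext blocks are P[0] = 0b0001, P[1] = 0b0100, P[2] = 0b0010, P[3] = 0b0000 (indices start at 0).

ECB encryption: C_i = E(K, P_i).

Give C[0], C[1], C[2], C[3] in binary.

C[0] = 0b0110, C[1] = 0b1001, C[2] = 0b0111, C[3] = 0b0101

C[0]: E(K, 0b0001) = 0b0110.
C[1]: E(K, 0b0100) = 0b1001.
C[2]: E(K, 0b0010) = 0b0111.
C[3]: E(K, 0b0000) = 0b0101.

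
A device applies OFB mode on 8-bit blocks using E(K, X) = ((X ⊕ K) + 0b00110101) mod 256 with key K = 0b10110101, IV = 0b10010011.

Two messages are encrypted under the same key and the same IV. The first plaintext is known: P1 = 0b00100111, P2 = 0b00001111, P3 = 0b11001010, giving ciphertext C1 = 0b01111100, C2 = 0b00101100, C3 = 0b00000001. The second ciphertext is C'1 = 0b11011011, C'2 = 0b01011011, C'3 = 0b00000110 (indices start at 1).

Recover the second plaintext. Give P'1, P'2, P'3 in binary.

In OFB with a reused IV, both messages share the same keystream S_i, so C_i ⊕ C'_i = P_i ⊕ P'_i and thus P'_i = P_i ⊕ C_i ⊕ C'_i.
P'1: 0b00100111 ⊕ 0b01111100 ⊕ 0b11011011 = 0b10000000.
P'2: 0b00001111 ⊕ 0b00101100 ⊕ 0b01011011 = 0b01111000.
P'3: 0b11001010 ⊕ 0b00000001 ⊕ 0b00000110 = 0b11001101.

P'1 = 0b10000000, P'2 = 0b01111000, P'3 = 0b11001101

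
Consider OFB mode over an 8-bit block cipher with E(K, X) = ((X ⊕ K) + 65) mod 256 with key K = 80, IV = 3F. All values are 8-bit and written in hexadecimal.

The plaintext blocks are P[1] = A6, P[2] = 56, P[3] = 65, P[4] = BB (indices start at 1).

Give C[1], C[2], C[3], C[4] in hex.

OFB encryption: S_i = E(K, S_{i−1}) with S_{0} = IV; C_i = P_i ⊕ S_i.
C[1]: S = E(K, 3F) = 24; A6 ⊕ 24 = 82.
C[2]: S = E(K, 24) = 09; 56 ⊕ 09 = 5F.
C[3]: S = E(K, 09) = EE; 65 ⊕ EE = 8B.
C[4]: S = E(K, EE) = D3; BB ⊕ D3 = 68.

C[1] = 82, C[2] = 5F, C[3] = 8B, C[4] = 68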